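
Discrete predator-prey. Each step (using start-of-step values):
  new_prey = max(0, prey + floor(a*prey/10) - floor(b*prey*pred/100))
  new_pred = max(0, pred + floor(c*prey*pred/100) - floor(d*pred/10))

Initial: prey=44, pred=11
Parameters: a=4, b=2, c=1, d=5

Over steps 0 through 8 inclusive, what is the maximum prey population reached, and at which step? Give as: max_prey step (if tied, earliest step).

Step 1: prey: 44+17-9=52; pred: 11+4-5=10
Step 2: prey: 52+20-10=62; pred: 10+5-5=10
Step 3: prey: 62+24-12=74; pred: 10+6-5=11
Step 4: prey: 74+29-16=87; pred: 11+8-5=14
Step 5: prey: 87+34-24=97; pred: 14+12-7=19
Step 6: prey: 97+38-36=99; pred: 19+18-9=28
Step 7: prey: 99+39-55=83; pred: 28+27-14=41
Step 8: prey: 83+33-68=48; pred: 41+34-20=55
Max prey = 99 at step 6

Answer: 99 6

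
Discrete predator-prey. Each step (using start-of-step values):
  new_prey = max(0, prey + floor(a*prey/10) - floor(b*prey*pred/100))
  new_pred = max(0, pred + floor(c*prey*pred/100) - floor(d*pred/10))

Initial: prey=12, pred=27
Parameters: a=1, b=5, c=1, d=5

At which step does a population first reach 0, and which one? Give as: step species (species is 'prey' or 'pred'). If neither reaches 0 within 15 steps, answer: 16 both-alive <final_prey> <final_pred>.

Answer: 1 prey

Derivation:
Step 1: prey: 12+1-16=0; pred: 27+3-13=17
First extinction: prey at step 1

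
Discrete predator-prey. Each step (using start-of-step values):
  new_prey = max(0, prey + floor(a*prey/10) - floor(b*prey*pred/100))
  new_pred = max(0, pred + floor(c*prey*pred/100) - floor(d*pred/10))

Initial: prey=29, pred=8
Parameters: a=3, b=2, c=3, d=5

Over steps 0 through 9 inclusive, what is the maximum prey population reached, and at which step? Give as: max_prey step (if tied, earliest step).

Answer: 36 2

Derivation:
Step 1: prey: 29+8-4=33; pred: 8+6-4=10
Step 2: prey: 33+9-6=36; pred: 10+9-5=14
Step 3: prey: 36+10-10=36; pred: 14+15-7=22
Step 4: prey: 36+10-15=31; pred: 22+23-11=34
Step 5: prey: 31+9-21=19; pred: 34+31-17=48
Step 6: prey: 19+5-18=6; pred: 48+27-24=51
Step 7: prey: 6+1-6=1; pred: 51+9-25=35
Step 8: prey: 1+0-0=1; pred: 35+1-17=19
Step 9: prey: 1+0-0=1; pred: 19+0-9=10
Max prey = 36 at step 2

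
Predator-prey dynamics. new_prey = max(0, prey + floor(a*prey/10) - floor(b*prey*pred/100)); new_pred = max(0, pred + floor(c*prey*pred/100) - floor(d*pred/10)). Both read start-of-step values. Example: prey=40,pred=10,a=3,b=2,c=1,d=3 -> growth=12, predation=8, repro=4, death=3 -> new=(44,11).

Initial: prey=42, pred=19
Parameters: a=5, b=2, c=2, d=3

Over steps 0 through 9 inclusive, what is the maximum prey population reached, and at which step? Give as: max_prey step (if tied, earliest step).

Answer: 48 1

Derivation:
Step 1: prey: 42+21-15=48; pred: 19+15-5=29
Step 2: prey: 48+24-27=45; pred: 29+27-8=48
Step 3: prey: 45+22-43=24; pred: 48+43-14=77
Step 4: prey: 24+12-36=0; pred: 77+36-23=90
Step 5: prey: 0+0-0=0; pred: 90+0-27=63
Step 6: prey: 0+0-0=0; pred: 63+0-18=45
Step 7: prey: 0+0-0=0; pred: 45+0-13=32
Step 8: prey: 0+0-0=0; pred: 32+0-9=23
Step 9: prey: 0+0-0=0; pred: 23+0-6=17
Max prey = 48 at step 1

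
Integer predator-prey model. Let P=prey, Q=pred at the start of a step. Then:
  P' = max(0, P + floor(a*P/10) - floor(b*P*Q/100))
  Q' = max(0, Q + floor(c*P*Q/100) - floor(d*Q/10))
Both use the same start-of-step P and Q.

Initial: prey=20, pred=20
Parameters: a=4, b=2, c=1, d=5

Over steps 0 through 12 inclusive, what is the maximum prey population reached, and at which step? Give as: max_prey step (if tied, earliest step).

Answer: 225 11

Derivation:
Step 1: prey: 20+8-8=20; pred: 20+4-10=14
Step 2: prey: 20+8-5=23; pred: 14+2-7=9
Step 3: prey: 23+9-4=28; pred: 9+2-4=7
Step 4: prey: 28+11-3=36; pred: 7+1-3=5
Step 5: prey: 36+14-3=47; pred: 5+1-2=4
Step 6: prey: 47+18-3=62; pred: 4+1-2=3
Step 7: prey: 62+24-3=83; pred: 3+1-1=3
Step 8: prey: 83+33-4=112; pred: 3+2-1=4
Step 9: prey: 112+44-8=148; pred: 4+4-2=6
Step 10: prey: 148+59-17=190; pred: 6+8-3=11
Step 11: prey: 190+76-41=225; pred: 11+20-5=26
Step 12: prey: 225+90-117=198; pred: 26+58-13=71
Max prey = 225 at step 11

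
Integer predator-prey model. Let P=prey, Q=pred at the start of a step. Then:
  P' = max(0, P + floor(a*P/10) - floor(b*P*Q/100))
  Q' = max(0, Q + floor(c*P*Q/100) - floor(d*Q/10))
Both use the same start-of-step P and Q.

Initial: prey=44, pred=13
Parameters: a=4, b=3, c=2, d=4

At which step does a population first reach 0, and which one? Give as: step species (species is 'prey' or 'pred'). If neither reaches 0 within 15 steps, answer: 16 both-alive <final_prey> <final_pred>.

Step 1: prey: 44+17-17=44; pred: 13+11-5=19
Step 2: prey: 44+17-25=36; pred: 19+16-7=28
Step 3: prey: 36+14-30=20; pred: 28+20-11=37
Step 4: prey: 20+8-22=6; pred: 37+14-14=37
Step 5: prey: 6+2-6=2; pred: 37+4-14=27
Step 6: prey: 2+0-1=1; pred: 27+1-10=18
Step 7: prey: 1+0-0=1; pred: 18+0-7=11
Step 8: prey: 1+0-0=1; pred: 11+0-4=7
Step 9: prey: 1+0-0=1; pred: 7+0-2=5
Step 10: prey: 1+0-0=1; pred: 5+0-2=3
Step 11: prey: 1+0-0=1; pred: 3+0-1=2
Step 12: prey: 1+0-0=1; pred: 2+0-0=2
Steps 13-15: state stable at prey=1, pred=2 (no change)
No extinction within 15 steps

Answer: 16 both-alive 1 2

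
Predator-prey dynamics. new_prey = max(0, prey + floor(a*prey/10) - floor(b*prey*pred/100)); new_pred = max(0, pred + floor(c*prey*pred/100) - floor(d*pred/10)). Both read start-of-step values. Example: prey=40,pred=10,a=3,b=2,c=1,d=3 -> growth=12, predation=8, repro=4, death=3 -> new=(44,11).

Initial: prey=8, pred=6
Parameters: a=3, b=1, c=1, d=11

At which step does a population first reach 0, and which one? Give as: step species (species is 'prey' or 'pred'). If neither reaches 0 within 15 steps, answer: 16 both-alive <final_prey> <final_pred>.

Step 1: prey: 8+2-0=10; pred: 6+0-6=0
First extinction: pred at step 1

Answer: 1 pred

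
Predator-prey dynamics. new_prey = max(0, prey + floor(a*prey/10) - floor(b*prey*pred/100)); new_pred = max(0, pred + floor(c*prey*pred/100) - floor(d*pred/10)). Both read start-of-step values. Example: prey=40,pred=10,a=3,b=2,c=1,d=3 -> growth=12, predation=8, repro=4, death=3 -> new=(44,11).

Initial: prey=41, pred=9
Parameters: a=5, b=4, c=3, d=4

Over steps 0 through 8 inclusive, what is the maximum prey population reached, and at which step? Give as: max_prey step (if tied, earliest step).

Step 1: prey: 41+20-14=47; pred: 9+11-3=17
Step 2: prey: 47+23-31=39; pred: 17+23-6=34
Step 3: prey: 39+19-53=5; pred: 34+39-13=60
Step 4: prey: 5+2-12=0; pred: 60+9-24=45
Step 5: prey: 0+0-0=0; pred: 45+0-18=27
Step 6: prey: 0+0-0=0; pred: 27+0-10=17
Step 7: prey: 0+0-0=0; pred: 17+0-6=11
Step 8: prey: 0+0-0=0; pred: 11+0-4=7
Max prey = 47 at step 1

Answer: 47 1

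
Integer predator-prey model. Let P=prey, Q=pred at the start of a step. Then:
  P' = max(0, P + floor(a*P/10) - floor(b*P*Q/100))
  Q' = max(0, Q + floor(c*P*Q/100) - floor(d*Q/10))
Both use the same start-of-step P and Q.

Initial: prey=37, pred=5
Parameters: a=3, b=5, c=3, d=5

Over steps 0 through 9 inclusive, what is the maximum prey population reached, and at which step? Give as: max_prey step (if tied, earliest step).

Answer: 39 1

Derivation:
Step 1: prey: 37+11-9=39; pred: 5+5-2=8
Step 2: prey: 39+11-15=35; pred: 8+9-4=13
Step 3: prey: 35+10-22=23; pred: 13+13-6=20
Step 4: prey: 23+6-23=6; pred: 20+13-10=23
Step 5: prey: 6+1-6=1; pred: 23+4-11=16
Step 6: prey: 1+0-0=1; pred: 16+0-8=8
Step 7: prey: 1+0-0=1; pred: 8+0-4=4
Step 8: prey: 1+0-0=1; pred: 4+0-2=2
Step 9: prey: 1+0-0=1; pred: 2+0-1=1
Max prey = 39 at step 1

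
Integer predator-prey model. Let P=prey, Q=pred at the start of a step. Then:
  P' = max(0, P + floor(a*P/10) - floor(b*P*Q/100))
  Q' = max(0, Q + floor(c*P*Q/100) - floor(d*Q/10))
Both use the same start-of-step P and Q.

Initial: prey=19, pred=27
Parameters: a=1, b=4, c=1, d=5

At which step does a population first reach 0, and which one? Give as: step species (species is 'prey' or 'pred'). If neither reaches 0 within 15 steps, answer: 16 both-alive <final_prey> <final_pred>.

Answer: 1 prey

Derivation:
Step 1: prey: 19+1-20=0; pred: 27+5-13=19
First extinction: prey at step 1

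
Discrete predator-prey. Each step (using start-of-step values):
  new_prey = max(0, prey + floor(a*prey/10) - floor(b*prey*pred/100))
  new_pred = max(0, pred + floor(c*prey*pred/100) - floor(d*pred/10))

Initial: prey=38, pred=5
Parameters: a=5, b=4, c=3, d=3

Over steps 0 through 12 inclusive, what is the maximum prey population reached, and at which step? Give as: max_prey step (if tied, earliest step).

Answer: 57 2

Derivation:
Step 1: prey: 38+19-7=50; pred: 5+5-1=9
Step 2: prey: 50+25-18=57; pred: 9+13-2=20
Step 3: prey: 57+28-45=40; pred: 20+34-6=48
Step 4: prey: 40+20-76=0; pred: 48+57-14=91
Step 5: prey: 0+0-0=0; pred: 91+0-27=64
Step 6: prey: 0+0-0=0; pred: 64+0-19=45
Step 7: prey: 0+0-0=0; pred: 45+0-13=32
Step 8: prey: 0+0-0=0; pred: 32+0-9=23
Step 9: prey: 0+0-0=0; pred: 23+0-6=17
Step 10: prey: 0+0-0=0; pred: 17+0-5=12
Step 11: prey: 0+0-0=0; pred: 12+0-3=9
Step 12: prey: 0+0-0=0; pred: 9+0-2=7
Max prey = 57 at step 2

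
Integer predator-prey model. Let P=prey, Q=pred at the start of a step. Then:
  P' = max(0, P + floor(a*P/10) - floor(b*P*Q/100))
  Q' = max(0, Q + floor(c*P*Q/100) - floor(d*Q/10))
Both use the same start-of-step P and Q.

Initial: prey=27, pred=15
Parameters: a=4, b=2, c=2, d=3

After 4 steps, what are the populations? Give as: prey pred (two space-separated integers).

Answer: 20 39

Derivation:
Step 1: prey: 27+10-8=29; pred: 15+8-4=19
Step 2: prey: 29+11-11=29; pred: 19+11-5=25
Step 3: prey: 29+11-14=26; pred: 25+14-7=32
Step 4: prey: 26+10-16=20; pred: 32+16-9=39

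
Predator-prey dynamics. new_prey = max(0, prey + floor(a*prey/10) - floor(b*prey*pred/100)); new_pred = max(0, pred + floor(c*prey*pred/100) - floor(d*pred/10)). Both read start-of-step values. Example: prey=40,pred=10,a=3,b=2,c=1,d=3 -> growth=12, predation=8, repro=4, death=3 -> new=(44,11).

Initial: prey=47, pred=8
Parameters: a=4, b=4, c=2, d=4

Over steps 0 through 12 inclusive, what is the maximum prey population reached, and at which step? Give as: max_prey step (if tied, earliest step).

Answer: 50 1

Derivation:
Step 1: prey: 47+18-15=50; pred: 8+7-3=12
Step 2: prey: 50+20-24=46; pred: 12+12-4=20
Step 3: prey: 46+18-36=28; pred: 20+18-8=30
Step 4: prey: 28+11-33=6; pred: 30+16-12=34
Step 5: prey: 6+2-8=0; pred: 34+4-13=25
Step 6: prey: 0+0-0=0; pred: 25+0-10=15
Step 7: prey: 0+0-0=0; pred: 15+0-6=9
Step 8: prey: 0+0-0=0; pred: 9+0-3=6
Step 9: prey: 0+0-0=0; pred: 6+0-2=4
Step 10: prey: 0+0-0=0; pred: 4+0-1=3
Step 11: prey: 0+0-0=0; pred: 3+0-1=2
Step 12: prey: 0+0-0=0; pred: 2+0-0=2
Max prey = 50 at step 1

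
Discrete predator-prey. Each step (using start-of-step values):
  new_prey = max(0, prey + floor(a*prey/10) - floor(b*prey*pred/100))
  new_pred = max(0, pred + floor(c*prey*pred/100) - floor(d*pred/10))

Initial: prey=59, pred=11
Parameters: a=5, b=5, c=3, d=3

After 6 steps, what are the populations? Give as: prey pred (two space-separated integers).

Step 1: prey: 59+29-32=56; pred: 11+19-3=27
Step 2: prey: 56+28-75=9; pred: 27+45-8=64
Step 3: prey: 9+4-28=0; pred: 64+17-19=62
Step 4: prey: 0+0-0=0; pred: 62+0-18=44
Step 5: prey: 0+0-0=0; pred: 44+0-13=31
Step 6: prey: 0+0-0=0; pred: 31+0-9=22

Answer: 0 22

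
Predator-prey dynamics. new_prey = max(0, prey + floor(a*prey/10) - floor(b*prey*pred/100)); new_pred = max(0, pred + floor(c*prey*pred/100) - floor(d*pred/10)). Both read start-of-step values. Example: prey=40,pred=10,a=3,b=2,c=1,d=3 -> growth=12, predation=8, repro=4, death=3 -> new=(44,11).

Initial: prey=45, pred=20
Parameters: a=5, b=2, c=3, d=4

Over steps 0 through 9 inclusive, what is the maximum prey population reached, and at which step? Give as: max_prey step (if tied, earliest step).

Step 1: prey: 45+22-18=49; pred: 20+27-8=39
Step 2: prey: 49+24-38=35; pred: 39+57-15=81
Step 3: prey: 35+17-56=0; pred: 81+85-32=134
Step 4: prey: 0+0-0=0; pred: 134+0-53=81
Step 5: prey: 0+0-0=0; pred: 81+0-32=49
Step 6: prey: 0+0-0=0; pred: 49+0-19=30
Step 7: prey: 0+0-0=0; pred: 30+0-12=18
Step 8: prey: 0+0-0=0; pred: 18+0-7=11
Step 9: prey: 0+0-0=0; pred: 11+0-4=7
Max prey = 49 at step 1

Answer: 49 1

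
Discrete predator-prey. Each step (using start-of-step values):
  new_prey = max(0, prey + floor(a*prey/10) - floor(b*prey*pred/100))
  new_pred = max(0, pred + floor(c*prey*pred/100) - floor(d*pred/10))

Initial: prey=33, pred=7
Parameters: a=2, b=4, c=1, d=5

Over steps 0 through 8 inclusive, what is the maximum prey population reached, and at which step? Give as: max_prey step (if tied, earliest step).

Step 1: prey: 33+6-9=30; pred: 7+2-3=6
Step 2: prey: 30+6-7=29; pred: 6+1-3=4
Step 3: prey: 29+5-4=30; pred: 4+1-2=3
Step 4: prey: 30+6-3=33; pred: 3+0-1=2
Step 5: prey: 33+6-2=37; pred: 2+0-1=1
Step 6: prey: 37+7-1=43; pred: 1+0-0=1
Step 7: prey: 43+8-1=50; pred: 1+0-0=1
Step 8: prey: 50+10-2=58; pred: 1+0-0=1
Max prey = 58 at step 8

Answer: 58 8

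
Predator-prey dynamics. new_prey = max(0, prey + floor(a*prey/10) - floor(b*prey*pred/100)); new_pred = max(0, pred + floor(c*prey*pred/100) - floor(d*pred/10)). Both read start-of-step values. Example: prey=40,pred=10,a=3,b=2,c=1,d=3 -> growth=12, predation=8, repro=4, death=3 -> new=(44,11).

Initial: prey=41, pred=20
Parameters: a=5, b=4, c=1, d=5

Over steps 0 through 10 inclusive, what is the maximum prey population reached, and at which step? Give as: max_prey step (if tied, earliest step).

Step 1: prey: 41+20-32=29; pred: 20+8-10=18
Step 2: prey: 29+14-20=23; pred: 18+5-9=14
Step 3: prey: 23+11-12=22; pred: 14+3-7=10
Step 4: prey: 22+11-8=25; pred: 10+2-5=7
Step 5: prey: 25+12-7=30; pred: 7+1-3=5
Step 6: prey: 30+15-6=39; pred: 5+1-2=4
Step 7: prey: 39+19-6=52; pred: 4+1-2=3
Step 8: prey: 52+26-6=72; pred: 3+1-1=3
Step 9: prey: 72+36-8=100; pred: 3+2-1=4
Step 10: prey: 100+50-16=134; pred: 4+4-2=6
Max prey = 134 at step 10

Answer: 134 10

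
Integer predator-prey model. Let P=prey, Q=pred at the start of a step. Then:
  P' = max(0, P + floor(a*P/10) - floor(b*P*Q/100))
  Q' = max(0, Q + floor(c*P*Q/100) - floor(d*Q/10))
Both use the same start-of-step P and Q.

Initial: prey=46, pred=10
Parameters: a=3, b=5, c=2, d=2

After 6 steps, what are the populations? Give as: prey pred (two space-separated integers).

Step 1: prey: 46+13-23=36; pred: 10+9-2=17
Step 2: prey: 36+10-30=16; pred: 17+12-3=26
Step 3: prey: 16+4-20=0; pred: 26+8-5=29
Step 4: prey: 0+0-0=0; pred: 29+0-5=24
Step 5: prey: 0+0-0=0; pred: 24+0-4=20
Step 6: prey: 0+0-0=0; pred: 20+0-4=16

Answer: 0 16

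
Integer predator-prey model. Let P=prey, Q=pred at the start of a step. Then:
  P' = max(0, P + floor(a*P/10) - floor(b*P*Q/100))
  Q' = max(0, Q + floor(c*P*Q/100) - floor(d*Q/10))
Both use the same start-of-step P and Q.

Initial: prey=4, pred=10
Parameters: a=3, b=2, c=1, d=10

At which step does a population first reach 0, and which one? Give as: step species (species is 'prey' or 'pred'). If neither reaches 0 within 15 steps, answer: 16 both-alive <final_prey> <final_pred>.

Answer: 1 pred

Derivation:
Step 1: prey: 4+1-0=5; pred: 10+0-10=0
First extinction: pred at step 1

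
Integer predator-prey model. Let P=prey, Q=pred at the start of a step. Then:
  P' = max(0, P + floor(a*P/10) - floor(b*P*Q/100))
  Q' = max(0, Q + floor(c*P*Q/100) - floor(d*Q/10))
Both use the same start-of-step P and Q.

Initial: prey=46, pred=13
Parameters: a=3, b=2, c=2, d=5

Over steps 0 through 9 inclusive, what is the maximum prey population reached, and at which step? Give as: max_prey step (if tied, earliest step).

Answer: 48 1

Derivation:
Step 1: prey: 46+13-11=48; pred: 13+11-6=18
Step 2: prey: 48+14-17=45; pred: 18+17-9=26
Step 3: prey: 45+13-23=35; pred: 26+23-13=36
Step 4: prey: 35+10-25=20; pred: 36+25-18=43
Step 5: prey: 20+6-17=9; pred: 43+17-21=39
Step 6: prey: 9+2-7=4; pred: 39+7-19=27
Step 7: prey: 4+1-2=3; pred: 27+2-13=16
Step 8: prey: 3+0-0=3; pred: 16+0-8=8
Step 9: prey: 3+0-0=3; pred: 8+0-4=4
Max prey = 48 at step 1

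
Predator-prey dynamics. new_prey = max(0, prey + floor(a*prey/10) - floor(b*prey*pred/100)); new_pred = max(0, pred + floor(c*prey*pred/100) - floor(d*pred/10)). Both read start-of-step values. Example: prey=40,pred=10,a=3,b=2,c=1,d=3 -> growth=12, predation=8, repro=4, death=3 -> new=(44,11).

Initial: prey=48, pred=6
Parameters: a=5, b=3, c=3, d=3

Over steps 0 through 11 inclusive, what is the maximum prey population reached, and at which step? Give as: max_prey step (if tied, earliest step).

Step 1: prey: 48+24-8=64; pred: 6+8-1=13
Step 2: prey: 64+32-24=72; pred: 13+24-3=34
Step 3: prey: 72+36-73=35; pred: 34+73-10=97
Step 4: prey: 35+17-101=0; pred: 97+101-29=169
Step 5: prey: 0+0-0=0; pred: 169+0-50=119
Step 6: prey: 0+0-0=0; pred: 119+0-35=84
Step 7: prey: 0+0-0=0; pred: 84+0-25=59
Step 8: prey: 0+0-0=0; pred: 59+0-17=42
Step 9: prey: 0+0-0=0; pred: 42+0-12=30
Step 10: prey: 0+0-0=0; pred: 30+0-9=21
Step 11: prey: 0+0-0=0; pred: 21+0-6=15
Max prey = 72 at step 2

Answer: 72 2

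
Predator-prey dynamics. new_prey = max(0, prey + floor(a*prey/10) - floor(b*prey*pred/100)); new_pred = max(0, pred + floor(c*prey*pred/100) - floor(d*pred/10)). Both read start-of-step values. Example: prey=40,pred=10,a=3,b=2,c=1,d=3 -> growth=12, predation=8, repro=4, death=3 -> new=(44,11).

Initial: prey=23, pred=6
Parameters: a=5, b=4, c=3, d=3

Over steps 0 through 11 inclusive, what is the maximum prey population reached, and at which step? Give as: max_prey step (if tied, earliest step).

Step 1: prey: 23+11-5=29; pred: 6+4-1=9
Step 2: prey: 29+14-10=33; pred: 9+7-2=14
Step 3: prey: 33+16-18=31; pred: 14+13-4=23
Step 4: prey: 31+15-28=18; pred: 23+21-6=38
Step 5: prey: 18+9-27=0; pred: 38+20-11=47
Step 6: prey: 0+0-0=0; pred: 47+0-14=33
Step 7: prey: 0+0-0=0; pred: 33+0-9=24
Step 8: prey: 0+0-0=0; pred: 24+0-7=17
Step 9: prey: 0+0-0=0; pred: 17+0-5=12
Step 10: prey: 0+0-0=0; pred: 12+0-3=9
Step 11: prey: 0+0-0=0; pred: 9+0-2=7
Max prey = 33 at step 2

Answer: 33 2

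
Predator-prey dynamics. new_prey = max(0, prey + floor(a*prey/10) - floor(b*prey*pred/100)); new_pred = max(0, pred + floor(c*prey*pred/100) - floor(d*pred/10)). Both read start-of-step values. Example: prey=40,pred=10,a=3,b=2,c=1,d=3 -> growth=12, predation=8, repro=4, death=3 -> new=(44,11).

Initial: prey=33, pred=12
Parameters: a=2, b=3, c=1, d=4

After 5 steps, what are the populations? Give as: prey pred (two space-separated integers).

Answer: 21 5

Derivation:
Step 1: prey: 33+6-11=28; pred: 12+3-4=11
Step 2: prey: 28+5-9=24; pred: 11+3-4=10
Step 3: prey: 24+4-7=21; pred: 10+2-4=8
Step 4: prey: 21+4-5=20; pred: 8+1-3=6
Step 5: prey: 20+4-3=21; pred: 6+1-2=5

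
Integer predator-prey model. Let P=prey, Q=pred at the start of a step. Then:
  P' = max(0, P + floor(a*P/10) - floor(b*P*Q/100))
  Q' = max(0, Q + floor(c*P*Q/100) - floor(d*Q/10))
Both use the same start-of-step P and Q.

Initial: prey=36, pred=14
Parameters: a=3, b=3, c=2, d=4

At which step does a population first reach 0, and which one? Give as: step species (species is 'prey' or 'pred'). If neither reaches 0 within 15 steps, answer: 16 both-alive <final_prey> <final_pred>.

Step 1: prey: 36+10-15=31; pred: 14+10-5=19
Step 2: prey: 31+9-17=23; pred: 19+11-7=23
Step 3: prey: 23+6-15=14; pred: 23+10-9=24
Step 4: prey: 14+4-10=8; pred: 24+6-9=21
Step 5: prey: 8+2-5=5; pred: 21+3-8=16
Step 6: prey: 5+1-2=4; pred: 16+1-6=11
Step 7: prey: 4+1-1=4; pred: 11+0-4=7
Step 8: prey: 4+1-0=5; pred: 7+0-2=5
Step 9: prey: 5+1-0=6; pred: 5+0-2=3
Step 10: prey: 6+1-0=7; pred: 3+0-1=2
Step 11: prey: 7+2-0=9; pred: 2+0-0=2
Step 12: prey: 9+2-0=11; pred: 2+0-0=2
Step 13: prey: 11+3-0=14; pred: 2+0-0=2
Step 14: prey: 14+4-0=18; pred: 2+0-0=2
Step 15: prey: 18+5-1=22; pred: 2+0-0=2
No extinction within 15 steps

Answer: 16 both-alive 22 2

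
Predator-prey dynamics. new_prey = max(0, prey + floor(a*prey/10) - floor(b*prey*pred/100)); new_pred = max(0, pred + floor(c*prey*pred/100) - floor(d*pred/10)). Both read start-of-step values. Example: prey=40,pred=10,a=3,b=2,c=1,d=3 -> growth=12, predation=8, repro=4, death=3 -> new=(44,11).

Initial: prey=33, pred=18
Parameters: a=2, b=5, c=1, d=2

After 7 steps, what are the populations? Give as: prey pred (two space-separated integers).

Step 1: prey: 33+6-29=10; pred: 18+5-3=20
Step 2: prey: 10+2-10=2; pred: 20+2-4=18
Step 3: prey: 2+0-1=1; pred: 18+0-3=15
Step 4: prey: 1+0-0=1; pred: 15+0-3=12
Step 5: prey: 1+0-0=1; pred: 12+0-2=10
Step 6: prey: 1+0-0=1; pred: 10+0-2=8
Step 7: prey: 1+0-0=1; pred: 8+0-1=7

Answer: 1 7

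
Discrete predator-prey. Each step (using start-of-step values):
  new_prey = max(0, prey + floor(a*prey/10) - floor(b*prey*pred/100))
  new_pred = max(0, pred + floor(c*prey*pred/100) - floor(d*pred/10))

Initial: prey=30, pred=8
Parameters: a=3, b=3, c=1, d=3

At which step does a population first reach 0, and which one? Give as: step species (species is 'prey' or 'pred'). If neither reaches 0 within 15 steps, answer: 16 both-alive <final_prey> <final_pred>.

Step 1: prey: 30+9-7=32; pred: 8+2-2=8
Step 2: prey: 32+9-7=34; pred: 8+2-2=8
Step 3: prey: 34+10-8=36; pred: 8+2-2=8
Step 4: prey: 36+10-8=38; pred: 8+2-2=8
Step 5: prey: 38+11-9=40; pred: 8+3-2=9
Step 6: prey: 40+12-10=42; pred: 9+3-2=10
Step 7: prey: 42+12-12=42; pred: 10+4-3=11
Step 8: prey: 42+12-13=41; pred: 11+4-3=12
Step 9: prey: 41+12-14=39; pred: 12+4-3=13
Step 10: prey: 39+11-15=35; pred: 13+5-3=15
Step 11: prey: 35+10-15=30; pred: 15+5-4=16
Step 12: prey: 30+9-14=25; pred: 16+4-4=16
Step 13: prey: 25+7-12=20; pred: 16+4-4=16
Step 14: prey: 20+6-9=17; pred: 16+3-4=15
Step 15: prey: 17+5-7=15; pred: 15+2-4=13
No extinction within 15 steps

Answer: 16 both-alive 15 13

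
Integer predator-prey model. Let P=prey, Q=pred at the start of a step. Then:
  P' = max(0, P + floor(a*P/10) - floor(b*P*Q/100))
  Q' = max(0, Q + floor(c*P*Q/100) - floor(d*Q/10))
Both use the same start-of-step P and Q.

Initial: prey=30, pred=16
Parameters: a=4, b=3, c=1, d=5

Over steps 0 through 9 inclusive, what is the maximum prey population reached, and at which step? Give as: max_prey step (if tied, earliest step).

Answer: 111 9

Derivation:
Step 1: prey: 30+12-14=28; pred: 16+4-8=12
Step 2: prey: 28+11-10=29; pred: 12+3-6=9
Step 3: prey: 29+11-7=33; pred: 9+2-4=7
Step 4: prey: 33+13-6=40; pred: 7+2-3=6
Step 5: prey: 40+16-7=49; pred: 6+2-3=5
Step 6: prey: 49+19-7=61; pred: 5+2-2=5
Step 7: prey: 61+24-9=76; pred: 5+3-2=6
Step 8: prey: 76+30-13=93; pred: 6+4-3=7
Step 9: prey: 93+37-19=111; pred: 7+6-3=10
Max prey = 111 at step 9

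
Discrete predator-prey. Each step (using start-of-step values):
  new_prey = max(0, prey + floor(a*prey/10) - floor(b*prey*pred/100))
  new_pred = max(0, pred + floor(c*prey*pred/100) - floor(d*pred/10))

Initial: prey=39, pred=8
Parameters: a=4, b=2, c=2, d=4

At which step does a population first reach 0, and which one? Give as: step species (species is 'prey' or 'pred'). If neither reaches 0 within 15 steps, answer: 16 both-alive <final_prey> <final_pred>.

Answer: 6 prey

Derivation:
Step 1: prey: 39+15-6=48; pred: 8+6-3=11
Step 2: prey: 48+19-10=57; pred: 11+10-4=17
Step 3: prey: 57+22-19=60; pred: 17+19-6=30
Step 4: prey: 60+24-36=48; pred: 30+36-12=54
Step 5: prey: 48+19-51=16; pred: 54+51-21=84
Step 6: prey: 16+6-26=0; pred: 84+26-33=77
First extinction: prey at step 6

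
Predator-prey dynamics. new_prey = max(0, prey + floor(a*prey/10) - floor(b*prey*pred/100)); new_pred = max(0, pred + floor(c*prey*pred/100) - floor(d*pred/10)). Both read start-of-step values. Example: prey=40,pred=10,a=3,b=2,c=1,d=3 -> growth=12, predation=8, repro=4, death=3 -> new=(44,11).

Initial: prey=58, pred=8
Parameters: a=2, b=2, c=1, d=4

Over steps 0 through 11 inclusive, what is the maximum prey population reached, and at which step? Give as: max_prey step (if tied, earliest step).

Answer: 62 2

Derivation:
Step 1: prey: 58+11-9=60; pred: 8+4-3=9
Step 2: prey: 60+12-10=62; pred: 9+5-3=11
Step 3: prey: 62+12-13=61; pred: 11+6-4=13
Step 4: prey: 61+12-15=58; pred: 13+7-5=15
Step 5: prey: 58+11-17=52; pred: 15+8-6=17
Step 6: prey: 52+10-17=45; pred: 17+8-6=19
Step 7: prey: 45+9-17=37; pred: 19+8-7=20
Step 8: prey: 37+7-14=30; pred: 20+7-8=19
Step 9: prey: 30+6-11=25; pred: 19+5-7=17
Step 10: prey: 25+5-8=22; pred: 17+4-6=15
Step 11: prey: 22+4-6=20; pred: 15+3-6=12
Max prey = 62 at step 2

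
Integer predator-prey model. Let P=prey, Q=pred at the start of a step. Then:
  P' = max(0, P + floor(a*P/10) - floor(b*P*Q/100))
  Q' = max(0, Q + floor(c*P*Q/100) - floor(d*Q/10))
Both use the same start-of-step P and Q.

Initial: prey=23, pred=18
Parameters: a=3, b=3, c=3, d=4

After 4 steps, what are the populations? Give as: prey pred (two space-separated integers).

Answer: 3 18

Derivation:
Step 1: prey: 23+6-12=17; pred: 18+12-7=23
Step 2: prey: 17+5-11=11; pred: 23+11-9=25
Step 3: prey: 11+3-8=6; pred: 25+8-10=23
Step 4: prey: 6+1-4=3; pred: 23+4-9=18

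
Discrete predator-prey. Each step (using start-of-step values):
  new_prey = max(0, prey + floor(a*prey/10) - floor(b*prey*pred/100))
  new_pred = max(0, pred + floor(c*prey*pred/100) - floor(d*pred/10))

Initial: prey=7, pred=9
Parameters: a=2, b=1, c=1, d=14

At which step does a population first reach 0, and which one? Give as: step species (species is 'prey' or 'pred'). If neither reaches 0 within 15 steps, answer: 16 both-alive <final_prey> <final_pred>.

Step 1: prey: 7+1-0=8; pred: 9+0-12=0
First extinction: pred at step 1

Answer: 1 pred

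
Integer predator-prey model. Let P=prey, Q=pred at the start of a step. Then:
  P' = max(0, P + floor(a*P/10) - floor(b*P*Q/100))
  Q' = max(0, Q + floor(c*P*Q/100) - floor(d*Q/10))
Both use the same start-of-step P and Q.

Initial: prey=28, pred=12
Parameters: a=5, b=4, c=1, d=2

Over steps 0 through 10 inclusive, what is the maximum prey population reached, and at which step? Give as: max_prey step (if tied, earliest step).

Step 1: prey: 28+14-13=29; pred: 12+3-2=13
Step 2: prey: 29+14-15=28; pred: 13+3-2=14
Step 3: prey: 28+14-15=27; pred: 14+3-2=15
Step 4: prey: 27+13-16=24; pred: 15+4-3=16
Step 5: prey: 24+12-15=21; pred: 16+3-3=16
Step 6: prey: 21+10-13=18; pred: 16+3-3=16
Step 7: prey: 18+9-11=16; pred: 16+2-3=15
Step 8: prey: 16+8-9=15; pred: 15+2-3=14
Step 9: prey: 15+7-8=14; pred: 14+2-2=14
Step 10: prey: 14+7-7=14; pred: 14+1-2=13
Max prey = 29 at step 1

Answer: 29 1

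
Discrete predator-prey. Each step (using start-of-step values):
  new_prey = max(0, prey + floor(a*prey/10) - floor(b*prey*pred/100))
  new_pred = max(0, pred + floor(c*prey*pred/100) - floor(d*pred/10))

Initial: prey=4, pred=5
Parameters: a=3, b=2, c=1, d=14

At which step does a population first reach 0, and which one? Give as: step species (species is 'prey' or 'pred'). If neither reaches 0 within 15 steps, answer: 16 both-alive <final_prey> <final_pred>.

Step 1: prey: 4+1-0=5; pred: 5+0-7=0
First extinction: pred at step 1

Answer: 1 pred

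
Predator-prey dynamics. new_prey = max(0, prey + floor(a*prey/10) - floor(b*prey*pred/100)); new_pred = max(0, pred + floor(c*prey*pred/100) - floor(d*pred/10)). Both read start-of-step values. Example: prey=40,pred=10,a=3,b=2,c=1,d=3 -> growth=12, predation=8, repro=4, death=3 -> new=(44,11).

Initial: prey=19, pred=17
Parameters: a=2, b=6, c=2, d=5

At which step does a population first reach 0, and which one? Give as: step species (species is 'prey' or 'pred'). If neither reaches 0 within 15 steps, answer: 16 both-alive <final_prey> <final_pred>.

Answer: 16 both-alive 1 1

Derivation:
Step 1: prey: 19+3-19=3; pred: 17+6-8=15
Step 2: prey: 3+0-2=1; pred: 15+0-7=8
Step 3: prey: 1+0-0=1; pred: 8+0-4=4
Step 4: prey: 1+0-0=1; pred: 4+0-2=2
Step 5: prey: 1+0-0=1; pred: 2+0-1=1
Step 6: prey: 1+0-0=1; pred: 1+0-0=1
Steps 7-15: state stable at prey=1, pred=1 (no change)
No extinction within 15 steps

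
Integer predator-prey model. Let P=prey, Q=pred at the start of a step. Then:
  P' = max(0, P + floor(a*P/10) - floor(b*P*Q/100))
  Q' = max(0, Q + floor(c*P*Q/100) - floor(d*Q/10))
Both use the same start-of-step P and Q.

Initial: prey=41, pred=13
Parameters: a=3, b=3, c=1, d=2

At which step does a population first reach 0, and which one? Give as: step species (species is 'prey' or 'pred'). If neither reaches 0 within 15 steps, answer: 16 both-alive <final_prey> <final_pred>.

Step 1: prey: 41+12-15=38; pred: 13+5-2=16
Step 2: prey: 38+11-18=31; pred: 16+6-3=19
Step 3: prey: 31+9-17=23; pred: 19+5-3=21
Step 4: prey: 23+6-14=15; pred: 21+4-4=21
Step 5: prey: 15+4-9=10; pred: 21+3-4=20
Step 6: prey: 10+3-6=7; pred: 20+2-4=18
Step 7: prey: 7+2-3=6; pred: 18+1-3=16
Step 8: prey: 6+1-2=5; pred: 16+0-3=13
Step 9: prey: 5+1-1=5; pred: 13+0-2=11
Step 10: prey: 5+1-1=5; pred: 11+0-2=9
Step 11: prey: 5+1-1=5; pred: 9+0-1=8
Step 12: prey: 5+1-1=5; pred: 8+0-1=7
Step 13: prey: 5+1-1=5; pred: 7+0-1=6
Step 14: prey: 5+1-0=6; pred: 6+0-1=5
Step 15: prey: 6+1-0=7; pred: 5+0-1=4
No extinction within 15 steps

Answer: 16 both-alive 7 4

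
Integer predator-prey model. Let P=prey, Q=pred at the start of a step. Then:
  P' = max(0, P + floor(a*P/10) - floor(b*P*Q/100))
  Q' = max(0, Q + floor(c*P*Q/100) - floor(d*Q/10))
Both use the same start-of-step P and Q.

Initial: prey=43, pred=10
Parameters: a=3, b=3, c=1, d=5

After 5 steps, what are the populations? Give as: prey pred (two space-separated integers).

Step 1: prey: 43+12-12=43; pred: 10+4-5=9
Step 2: prey: 43+12-11=44; pred: 9+3-4=8
Step 3: prey: 44+13-10=47; pred: 8+3-4=7
Step 4: prey: 47+14-9=52; pred: 7+3-3=7
Step 5: prey: 52+15-10=57; pred: 7+3-3=7

Answer: 57 7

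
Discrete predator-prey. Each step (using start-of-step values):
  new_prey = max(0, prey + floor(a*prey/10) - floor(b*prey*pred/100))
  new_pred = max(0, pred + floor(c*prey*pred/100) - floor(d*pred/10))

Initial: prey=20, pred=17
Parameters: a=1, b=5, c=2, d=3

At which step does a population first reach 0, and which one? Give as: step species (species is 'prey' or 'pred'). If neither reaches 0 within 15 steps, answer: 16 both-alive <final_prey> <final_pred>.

Answer: 16 both-alive 1 3

Derivation:
Step 1: prey: 20+2-17=5; pred: 17+6-5=18
Step 2: prey: 5+0-4=1; pred: 18+1-5=14
Step 3: prey: 1+0-0=1; pred: 14+0-4=10
Step 4: prey: 1+0-0=1; pred: 10+0-3=7
Step 5: prey: 1+0-0=1; pred: 7+0-2=5
Step 6: prey: 1+0-0=1; pred: 5+0-1=4
Step 7: prey: 1+0-0=1; pred: 4+0-1=3
Step 8: prey: 1+0-0=1; pred: 3+0-0=3
Steps 9-15: state stable at prey=1, pred=3 (no change)
No extinction within 15 steps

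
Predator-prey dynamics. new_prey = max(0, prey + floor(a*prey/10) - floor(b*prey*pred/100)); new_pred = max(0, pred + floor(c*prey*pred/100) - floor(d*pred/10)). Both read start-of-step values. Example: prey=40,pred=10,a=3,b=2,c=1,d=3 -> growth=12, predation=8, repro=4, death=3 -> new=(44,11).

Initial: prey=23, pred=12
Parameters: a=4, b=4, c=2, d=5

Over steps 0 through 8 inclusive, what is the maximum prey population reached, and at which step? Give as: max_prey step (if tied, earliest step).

Step 1: prey: 23+9-11=21; pred: 12+5-6=11
Step 2: prey: 21+8-9=20; pred: 11+4-5=10
Step 3: prey: 20+8-8=20; pred: 10+4-5=9
Step 4: prey: 20+8-7=21; pred: 9+3-4=8
Step 5: prey: 21+8-6=23; pred: 8+3-4=7
Step 6: prey: 23+9-6=26; pred: 7+3-3=7
Step 7: prey: 26+10-7=29; pred: 7+3-3=7
Step 8: prey: 29+11-8=32; pred: 7+4-3=8
Max prey = 32 at step 8

Answer: 32 8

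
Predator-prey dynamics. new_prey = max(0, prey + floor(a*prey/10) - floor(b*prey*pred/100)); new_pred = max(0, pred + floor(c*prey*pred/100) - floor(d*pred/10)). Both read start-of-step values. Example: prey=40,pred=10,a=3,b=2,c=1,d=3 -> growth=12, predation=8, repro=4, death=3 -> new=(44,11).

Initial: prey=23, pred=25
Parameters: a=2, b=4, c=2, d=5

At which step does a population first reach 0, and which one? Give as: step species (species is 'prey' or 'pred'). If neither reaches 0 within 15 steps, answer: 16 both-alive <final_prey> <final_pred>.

Step 1: prey: 23+4-23=4; pred: 25+11-12=24
Step 2: prey: 4+0-3=1; pred: 24+1-12=13
Step 3: prey: 1+0-0=1; pred: 13+0-6=7
Step 4: prey: 1+0-0=1; pred: 7+0-3=4
Step 5: prey: 1+0-0=1; pred: 4+0-2=2
Step 6: prey: 1+0-0=1; pred: 2+0-1=1
Step 7: prey: 1+0-0=1; pred: 1+0-0=1
Steps 8-15: state stable at prey=1, pred=1 (no change)
No extinction within 15 steps

Answer: 16 both-alive 1 1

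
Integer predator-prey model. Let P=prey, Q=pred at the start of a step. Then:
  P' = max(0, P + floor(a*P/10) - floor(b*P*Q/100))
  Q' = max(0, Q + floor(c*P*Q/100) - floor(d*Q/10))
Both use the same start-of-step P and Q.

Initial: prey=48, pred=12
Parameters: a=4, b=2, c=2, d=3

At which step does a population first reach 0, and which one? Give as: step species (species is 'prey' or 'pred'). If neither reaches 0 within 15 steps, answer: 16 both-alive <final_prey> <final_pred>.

Step 1: prey: 48+19-11=56; pred: 12+11-3=20
Step 2: prey: 56+22-22=56; pred: 20+22-6=36
Step 3: prey: 56+22-40=38; pred: 36+40-10=66
Step 4: prey: 38+15-50=3; pred: 66+50-19=97
Step 5: prey: 3+1-5=0; pred: 97+5-29=73
First extinction: prey at step 5

Answer: 5 prey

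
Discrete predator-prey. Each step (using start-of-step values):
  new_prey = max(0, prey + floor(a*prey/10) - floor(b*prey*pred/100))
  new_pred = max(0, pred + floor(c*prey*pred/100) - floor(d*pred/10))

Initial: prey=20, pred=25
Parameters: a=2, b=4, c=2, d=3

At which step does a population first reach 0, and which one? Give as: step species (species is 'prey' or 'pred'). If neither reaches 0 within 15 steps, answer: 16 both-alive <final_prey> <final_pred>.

Answer: 2 prey

Derivation:
Step 1: prey: 20+4-20=4; pred: 25+10-7=28
Step 2: prey: 4+0-4=0; pred: 28+2-8=22
First extinction: prey at step 2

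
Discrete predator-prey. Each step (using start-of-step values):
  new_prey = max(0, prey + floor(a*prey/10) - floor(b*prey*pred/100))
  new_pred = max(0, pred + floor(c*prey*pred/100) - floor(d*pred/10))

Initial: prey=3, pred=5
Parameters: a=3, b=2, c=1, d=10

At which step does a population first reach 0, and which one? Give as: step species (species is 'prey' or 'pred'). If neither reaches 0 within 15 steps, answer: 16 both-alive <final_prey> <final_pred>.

Answer: 1 pred

Derivation:
Step 1: prey: 3+0-0=3; pred: 5+0-5=0
First extinction: pred at step 1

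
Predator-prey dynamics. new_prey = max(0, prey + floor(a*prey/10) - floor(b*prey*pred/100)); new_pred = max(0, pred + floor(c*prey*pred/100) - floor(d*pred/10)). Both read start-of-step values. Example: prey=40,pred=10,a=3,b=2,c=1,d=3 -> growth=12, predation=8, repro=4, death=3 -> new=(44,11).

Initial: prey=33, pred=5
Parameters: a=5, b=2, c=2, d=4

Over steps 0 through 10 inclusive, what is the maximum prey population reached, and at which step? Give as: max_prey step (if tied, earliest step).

Step 1: prey: 33+16-3=46; pred: 5+3-2=6
Step 2: prey: 46+23-5=64; pred: 6+5-2=9
Step 3: prey: 64+32-11=85; pred: 9+11-3=17
Step 4: prey: 85+42-28=99; pred: 17+28-6=39
Step 5: prey: 99+49-77=71; pred: 39+77-15=101
Step 6: prey: 71+35-143=0; pred: 101+143-40=204
Step 7: prey: 0+0-0=0; pred: 204+0-81=123
Step 8: prey: 0+0-0=0; pred: 123+0-49=74
Step 9: prey: 0+0-0=0; pred: 74+0-29=45
Step 10: prey: 0+0-0=0; pred: 45+0-18=27
Max prey = 99 at step 4

Answer: 99 4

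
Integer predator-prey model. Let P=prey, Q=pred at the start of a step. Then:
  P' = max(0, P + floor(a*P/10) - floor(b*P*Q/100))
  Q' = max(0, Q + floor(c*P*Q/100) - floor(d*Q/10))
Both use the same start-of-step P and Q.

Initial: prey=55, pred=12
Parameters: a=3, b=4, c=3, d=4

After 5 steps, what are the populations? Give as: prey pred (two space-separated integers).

Answer: 0 18

Derivation:
Step 1: prey: 55+16-26=45; pred: 12+19-4=27
Step 2: prey: 45+13-48=10; pred: 27+36-10=53
Step 3: prey: 10+3-21=0; pred: 53+15-21=47
Step 4: prey: 0+0-0=0; pred: 47+0-18=29
Step 5: prey: 0+0-0=0; pred: 29+0-11=18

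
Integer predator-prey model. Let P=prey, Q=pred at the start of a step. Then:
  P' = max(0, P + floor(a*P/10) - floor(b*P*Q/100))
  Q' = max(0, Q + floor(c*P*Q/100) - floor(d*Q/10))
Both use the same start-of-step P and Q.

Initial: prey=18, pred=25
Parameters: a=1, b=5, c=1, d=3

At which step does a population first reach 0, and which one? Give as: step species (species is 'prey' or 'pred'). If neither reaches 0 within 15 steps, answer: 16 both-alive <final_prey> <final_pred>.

Answer: 1 prey

Derivation:
Step 1: prey: 18+1-22=0; pred: 25+4-7=22
First extinction: prey at step 1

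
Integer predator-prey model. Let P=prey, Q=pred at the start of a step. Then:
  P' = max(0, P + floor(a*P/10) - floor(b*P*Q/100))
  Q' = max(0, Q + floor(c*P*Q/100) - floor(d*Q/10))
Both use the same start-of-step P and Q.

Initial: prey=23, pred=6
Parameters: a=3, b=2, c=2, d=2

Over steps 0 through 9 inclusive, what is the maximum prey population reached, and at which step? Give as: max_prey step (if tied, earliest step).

Answer: 37 4

Derivation:
Step 1: prey: 23+6-2=27; pred: 6+2-1=7
Step 2: prey: 27+8-3=32; pred: 7+3-1=9
Step 3: prey: 32+9-5=36; pred: 9+5-1=13
Step 4: prey: 36+10-9=37; pred: 13+9-2=20
Step 5: prey: 37+11-14=34; pred: 20+14-4=30
Step 6: prey: 34+10-20=24; pred: 30+20-6=44
Step 7: prey: 24+7-21=10; pred: 44+21-8=57
Step 8: prey: 10+3-11=2; pred: 57+11-11=57
Step 9: prey: 2+0-2=0; pred: 57+2-11=48
Max prey = 37 at step 4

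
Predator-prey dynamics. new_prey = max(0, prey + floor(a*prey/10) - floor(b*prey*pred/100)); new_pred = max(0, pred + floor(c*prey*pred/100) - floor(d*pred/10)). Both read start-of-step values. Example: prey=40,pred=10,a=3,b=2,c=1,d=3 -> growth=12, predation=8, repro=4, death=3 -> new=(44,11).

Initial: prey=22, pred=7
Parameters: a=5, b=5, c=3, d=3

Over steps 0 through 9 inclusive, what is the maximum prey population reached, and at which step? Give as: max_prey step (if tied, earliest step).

Answer: 28 2

Derivation:
Step 1: prey: 22+11-7=26; pred: 7+4-2=9
Step 2: prey: 26+13-11=28; pred: 9+7-2=14
Step 3: prey: 28+14-19=23; pred: 14+11-4=21
Step 4: prey: 23+11-24=10; pred: 21+14-6=29
Step 5: prey: 10+5-14=1; pred: 29+8-8=29
Step 6: prey: 1+0-1=0; pred: 29+0-8=21
Step 7: prey: 0+0-0=0; pred: 21+0-6=15
Step 8: prey: 0+0-0=0; pred: 15+0-4=11
Step 9: prey: 0+0-0=0; pred: 11+0-3=8
Max prey = 28 at step 2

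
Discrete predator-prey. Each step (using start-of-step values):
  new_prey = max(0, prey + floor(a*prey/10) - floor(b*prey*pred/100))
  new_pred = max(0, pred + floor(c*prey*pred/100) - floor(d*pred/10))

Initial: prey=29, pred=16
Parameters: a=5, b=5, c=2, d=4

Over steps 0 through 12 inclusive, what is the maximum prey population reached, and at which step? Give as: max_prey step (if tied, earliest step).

Answer: 37 12

Derivation:
Step 1: prey: 29+14-23=20; pred: 16+9-6=19
Step 2: prey: 20+10-19=11; pred: 19+7-7=19
Step 3: prey: 11+5-10=6; pred: 19+4-7=16
Step 4: prey: 6+3-4=5; pred: 16+1-6=11
Step 5: prey: 5+2-2=5; pred: 11+1-4=8
Step 6: prey: 5+2-2=5; pred: 8+0-3=5
Step 7: prey: 5+2-1=6; pred: 5+0-2=3
Step 8: prey: 6+3-0=9; pred: 3+0-1=2
Step 9: prey: 9+4-0=13; pred: 2+0-0=2
Step 10: prey: 13+6-1=18; pred: 2+0-0=2
Step 11: prey: 18+9-1=26; pred: 2+0-0=2
Step 12: prey: 26+13-2=37; pred: 2+1-0=3
Max prey = 37 at step 12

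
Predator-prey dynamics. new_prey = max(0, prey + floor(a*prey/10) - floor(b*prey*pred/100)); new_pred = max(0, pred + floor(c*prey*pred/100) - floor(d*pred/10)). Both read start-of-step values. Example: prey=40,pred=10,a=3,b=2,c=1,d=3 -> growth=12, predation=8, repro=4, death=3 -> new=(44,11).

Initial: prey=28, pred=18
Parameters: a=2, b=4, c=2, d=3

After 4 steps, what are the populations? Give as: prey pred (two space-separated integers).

Answer: 1 12

Derivation:
Step 1: prey: 28+5-20=13; pred: 18+10-5=23
Step 2: prey: 13+2-11=4; pred: 23+5-6=22
Step 3: prey: 4+0-3=1; pred: 22+1-6=17
Step 4: prey: 1+0-0=1; pred: 17+0-5=12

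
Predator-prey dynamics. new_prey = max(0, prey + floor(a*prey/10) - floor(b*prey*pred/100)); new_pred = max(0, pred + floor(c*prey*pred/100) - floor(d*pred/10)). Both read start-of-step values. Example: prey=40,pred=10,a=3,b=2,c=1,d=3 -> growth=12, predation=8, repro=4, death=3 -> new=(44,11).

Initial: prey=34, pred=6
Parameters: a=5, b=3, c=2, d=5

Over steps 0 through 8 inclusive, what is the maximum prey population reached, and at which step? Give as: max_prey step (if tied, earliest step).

Step 1: prey: 34+17-6=45; pred: 6+4-3=7
Step 2: prey: 45+22-9=58; pred: 7+6-3=10
Step 3: prey: 58+29-17=70; pred: 10+11-5=16
Step 4: prey: 70+35-33=72; pred: 16+22-8=30
Step 5: prey: 72+36-64=44; pred: 30+43-15=58
Step 6: prey: 44+22-76=0; pred: 58+51-29=80
Step 7: prey: 0+0-0=0; pred: 80+0-40=40
Step 8: prey: 0+0-0=0; pred: 40+0-20=20
Max prey = 72 at step 4

Answer: 72 4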